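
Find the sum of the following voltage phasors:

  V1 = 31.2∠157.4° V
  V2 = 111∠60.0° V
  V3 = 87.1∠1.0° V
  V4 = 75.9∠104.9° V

Step 1 — Convert each phasor to rectangular form:
  V1 = 31.2·(cos(157.4°) + j·sin(157.4°)) = -28.8 + j11.99 V
  V2 = 111·(cos(60.0°) + j·sin(60.0°)) = 55.5 + j96.13 V
  V3 = 87.1·(cos(1.0°) + j·sin(1.0°)) = 87.09 + j1.52 V
  V4 = 75.9·(cos(104.9°) + j·sin(104.9°)) = -19.52 + j73.35 V
Step 2 — Sum components: V_total = 94.27 + j183 V.
Step 3 — Convert to polar: |V_total| = 205.8 V, ∠V_total = 62.7°.

V_total = 205.8∠62.7° V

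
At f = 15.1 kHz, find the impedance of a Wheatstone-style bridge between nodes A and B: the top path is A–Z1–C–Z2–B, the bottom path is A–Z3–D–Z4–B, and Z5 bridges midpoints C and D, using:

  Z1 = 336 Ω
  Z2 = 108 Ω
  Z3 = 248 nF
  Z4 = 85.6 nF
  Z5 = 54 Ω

Step 1 — Angular frequency: ω = 2π·f = 2π·1.51e+04 = 9.488e+04 rad/s.
Step 2 — Component impedances:
  Z1: Z = R = 336 Ω
  Z2: Z = R = 108 Ω
  Z3: Z = 1/(jωC) = -j/(ω·C) = 0 - j42.5 Ω
  Z4: Z = 1/(jωC) = -j/(ω·C) = 0 - j123.1 Ω
  Z5: Z = R = 54 Ω
Step 3 — Bridge requires nodal analysis (the Z5 bridge couples midpoints C and D, so the two paths cannot be reduced to a simple series/parallel combination). Setting node B to ground and injecting 1 A at node A, the 3-node admittance system at A, C, D solves to V_A = Z_AB = 69.53 - j112 Ω = 131.8∠-58.2° Ω.

Z = 69.53 - j112 Ω = 131.8∠-58.2° Ω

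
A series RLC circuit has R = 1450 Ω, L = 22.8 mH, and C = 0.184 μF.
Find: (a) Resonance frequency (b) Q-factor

Step 1 — Resonance condition Im(Z)=0 gives ω₀ = 1/√(LC).
Step 2 — ω₀ = 1/√(0.0228·1.84e-07) = 1.544e+04 rad/s.
Step 3 — f₀ = ω₀/(2π) = 2457 Hz.
Step 4 — Series Q: Q = ω₀L/R = 1.544e+04·0.0228/1450 = 0.2428.

(a) f₀ = 2457 Hz  (b) Q = 0.2428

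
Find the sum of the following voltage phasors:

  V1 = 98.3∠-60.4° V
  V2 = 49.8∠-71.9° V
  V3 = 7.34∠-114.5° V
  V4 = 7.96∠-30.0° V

Step 1 — Convert each phasor to rectangular form:
  V1 = 98.3·(cos(-60.4°) + j·sin(-60.4°)) = 48.55 - j85.47 V
  V2 = 49.8·(cos(-71.9°) + j·sin(-71.9°)) = 15.47 - j47.34 V
  V3 = 7.34·(cos(-114.5°) + j·sin(-114.5°)) = -3.044 - j6.679 V
  V4 = 7.96·(cos(-30.0°) + j·sin(-30.0°)) = 6.894 - j3.98 V
Step 2 — Sum components: V_total = 67.88 - j143.5 V.
Step 3 — Convert to polar: |V_total| = 158.7 V, ∠V_total = -64.7°.

V_total = 158.7∠-64.7° V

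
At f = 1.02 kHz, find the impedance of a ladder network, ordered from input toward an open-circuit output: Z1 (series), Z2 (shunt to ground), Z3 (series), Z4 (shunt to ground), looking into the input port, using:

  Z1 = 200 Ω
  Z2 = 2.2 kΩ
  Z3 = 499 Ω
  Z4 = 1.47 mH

Step 1 — Angular frequency: ω = 2π·f = 2π·1020 = 6409 rad/s.
Step 2 — Component impedances:
  Z1: Z = R = 200 Ω
  Z2: Z = R = 2200 Ω
  Z3: Z = R = 499 Ω
  Z4: Z = jωL = j·6409·0.00147 = 0 + j9.421 Ω
Step 3 — Ladder network (open output): work backward from the far end, alternating series and parallel combinations. Z_in = 606.8 + j6.259 Ω = 606.8∠0.6° Ω.

Z = 606.8 + j6.259 Ω = 606.8∠0.6° Ω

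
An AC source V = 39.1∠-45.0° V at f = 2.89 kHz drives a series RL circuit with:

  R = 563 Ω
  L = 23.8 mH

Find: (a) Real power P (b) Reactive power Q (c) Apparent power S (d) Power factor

Step 1 — Angular frequency: ω = 2π·f = 2π·2890 = 1.816e+04 rad/s.
Step 2 — Component impedances:
  R: Z = R = 563 Ω
  L: Z = jωL = j·1.816e+04·0.0238 = 0 + j432.2 Ω
Step 3 — Series combination: Z_total = R + L = 563 + j432.2 Ω = 709.7∠37.5° Ω.
Step 4 — Source phasor: V = 39.1∠-45.0° V = 27.65 - j27.65 V.
Step 5 — Current: I = V / Z = 0.007181 - j0.05462 A = 0.05509∠-82.5° A.
Step 6 — Complex power: S = V·I* = 1.709 + j1.312 VA.
Step 7 — Real power: P = Re(S) = 1.709 W.
Step 8 — Reactive power: Q = Im(S) = 1.312 VAR.
Step 9 — Apparent power: |S| = 2.154 VA.
Step 10 — Power factor: PF = P/|S| = 0.7932 (lagging).

(a) P = 1.709 W  (b) Q = 1.312 VAR  (c) S = 2.154 VA  (d) PF = 0.7932 (lagging)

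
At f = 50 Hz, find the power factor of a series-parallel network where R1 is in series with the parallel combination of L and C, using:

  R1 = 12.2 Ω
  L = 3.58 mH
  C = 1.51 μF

Step 1 — Angular frequency: ω = 2π·f = 2π·50 = 314.2 rad/s.
Step 2 — Component impedances:
  R1: Z = R = 12.2 Ω
  L: Z = jωL = j·314.2·0.00358 = 0 + j1.125 Ω
  C: Z = 1/(jωC) = -j/(ω·C) = 0 - j2108 Ω
Step 3 — Parallel branch: L || C = 1/(1/L + 1/C) = 0 + j1.125 Ω.
Step 4 — Series with R1: Z_total = R1 + (L || C) = 12.2 + j1.125 Ω = 12.25∠5.3° Ω.
Step 5 — Power factor: PF = cos(φ) = Re(Z)/|Z| = 12.2/12.252 = 0.9958.
Step 6 — Type: Im(Z) = 1.125 ⇒ lagging (phase φ = 5.3°).

PF = 0.9958 (lagging, φ = 5.3°)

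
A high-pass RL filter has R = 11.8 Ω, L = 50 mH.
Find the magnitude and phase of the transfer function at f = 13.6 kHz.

Step 1 — Angular frequency: ω = 2π·1.36e+04 = 8.545e+04 rad/s.
Step 2 — Transfer function: H(jω) = jωL/(R + jωL).
Step 3 — Numerator jωL = j·4273; denominator R + jωL = 11.8 + j4273.
Step 4 — H = 1 + j0.002762.
Step 5 — Magnitude: |H| = 1 (-0.0 dB); phase: φ = 0.2°.

|H| = 1 (-0.0 dB), φ = 0.2°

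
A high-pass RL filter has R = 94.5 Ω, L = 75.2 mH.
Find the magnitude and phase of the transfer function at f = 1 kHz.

Step 1 — Angular frequency: ω = 2π·1000 = 6283 rad/s.
Step 2 — Transfer function: H(jω) = jωL/(R + jωL).
Step 3 — Numerator jωL = j·472.5; denominator R + jωL = 94.5 + j472.5.
Step 4 — H = 0.9615 + j0.1923.
Step 5 — Magnitude: |H| = 0.9806 (-0.2 dB); phase: φ = 11.3°.

|H| = 0.9806 (-0.2 dB), φ = 11.3°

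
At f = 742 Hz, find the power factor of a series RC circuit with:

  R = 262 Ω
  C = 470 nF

Step 1 — Angular frequency: ω = 2π·f = 2π·742 = 4662 rad/s.
Step 2 — Component impedances:
  R: Z = R = 262 Ω
  C: Z = 1/(jωC) = -j/(ω·C) = 0 - j456.4 Ω
Step 3 — Series combination: Z_total = R + C = 262 - j456.4 Ω = 526.2∠-60.1° Ω.
Step 4 — Power factor: PF = cos(φ) = Re(Z)/|Z| = 262/526.2 = 0.4979.
Step 5 — Type: Im(Z) = -456.4 ⇒ leading (phase φ = -60.1°).

PF = 0.4979 (leading, φ = -60.1°)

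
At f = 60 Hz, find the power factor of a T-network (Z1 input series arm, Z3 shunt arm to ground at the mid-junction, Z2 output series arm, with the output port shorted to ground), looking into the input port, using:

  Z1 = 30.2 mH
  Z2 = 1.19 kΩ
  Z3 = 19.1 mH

Step 1 — Angular frequency: ω = 2π·f = 2π·60 = 377 rad/s.
Step 2 — Component impedances:
  Z1: Z = jωL = j·377·0.0302 = 0 + j11.39 Ω
  Z2: Z = R = 1190 Ω
  Z3: Z = jωL = j·377·0.0191 = 0 + j7.201 Ω
Step 3 — With the output port shorted to ground, the output series arm Z2 runs from the junction to ground; the shunt arm Z3 also runs from the junction to ground. They appear in parallel: Z3 || Z2 = 0.04357 + j7.2 Ω.
Step 4 — Series with input arm Z1: Z_in = Z1 + (Z3 || Z2) = 0.04357 + j18.59 Ω = 18.59∠89.9° Ω.
Step 5 — Power factor: PF = cos(φ) = Re(Z)/|Z| = 0.04357/18.59 = 0.002344.
Step 6 — Type: Im(Z) = 18.59 ⇒ lagging (phase φ = 89.9°).

PF = 0.002344 (lagging, φ = 89.9°)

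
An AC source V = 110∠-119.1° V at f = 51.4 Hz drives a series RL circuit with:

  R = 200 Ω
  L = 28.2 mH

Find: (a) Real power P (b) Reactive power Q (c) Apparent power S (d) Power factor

Step 1 — Angular frequency: ω = 2π·f = 2π·51.4 = 323 rad/s.
Step 2 — Component impedances:
  R: Z = R = 200 Ω
  L: Z = jωL = j·323·0.0282 = 0 + j9.107 Ω
Step 3 — Series combination: Z_total = R + L = 200 + j9.107 Ω = 200.2∠2.6° Ω.
Step 4 — Source phasor: V = 110∠-119.1° V = -53.5 - j96.11 V.
Step 5 — Current: I = V / Z = -0.2888 - j0.4674 A = 0.5494∠-121.7° A.
Step 6 — Complex power: S = V·I* = 60.37 + j2.749 VA.
Step 7 — Real power: P = Re(S) = 60.37 W.
Step 8 — Reactive power: Q = Im(S) = 2.749 VAR.
Step 9 — Apparent power: |S| = 60.44 VA.
Step 10 — Power factor: PF = P/|S| = 0.999 (lagging).

(a) P = 60.37 W  (b) Q = 2.749 VAR  (c) S = 60.44 VA  (d) PF = 0.999 (lagging)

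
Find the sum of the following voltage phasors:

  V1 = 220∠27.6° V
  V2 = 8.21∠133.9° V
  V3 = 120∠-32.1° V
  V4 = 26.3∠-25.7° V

Step 1 — Convert each phasor to rectangular form:
  V1 = 220·(cos(27.6°) + j·sin(27.6°)) = 195 + j101.9 V
  V2 = 8.21·(cos(133.9°) + j·sin(133.9°)) = -5.693 + j5.916 V
  V3 = 120·(cos(-32.1°) + j·sin(-32.1°)) = 101.7 - j63.77 V
  V4 = 26.3·(cos(-25.7°) + j·sin(-25.7°)) = 23.7 - j11.41 V
Step 2 — Sum components: V_total = 314.6 + j32.67 V.
Step 3 — Convert to polar: |V_total| = 316.3 V, ∠V_total = 5.9°.

V_total = 316.3∠5.9° V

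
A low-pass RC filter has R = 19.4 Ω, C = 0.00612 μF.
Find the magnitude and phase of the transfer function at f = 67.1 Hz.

Step 1 — Angular frequency: ω = 2π·67.1 = 421.6 rad/s.
Step 2 — Transfer function: H(jω) = 1/(1 + jωRC).
Step 3 — Denominator: 1 + jωRC = 1 + j·421.6·19.4·6.12e-09 = 1 + j5.006e-05.
Step 4 — H = 1 - j5.006e-05.
Step 5 — Magnitude: |H| = 1 (-0.0 dB); phase: φ = -0.0°.

|H| = 1 (-0.0 dB), φ = -0.0°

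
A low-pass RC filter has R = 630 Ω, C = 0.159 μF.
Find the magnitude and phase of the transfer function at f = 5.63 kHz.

Step 1 — Angular frequency: ω = 2π·5630 = 3.537e+04 rad/s.
Step 2 — Transfer function: H(jω) = 1/(1 + jωRC).
Step 3 — Denominator: 1 + jωRC = 1 + j·3.537e+04·630·1.59e-07 = 1 + j3.543.
Step 4 — H = 0.07377 - j0.2614.
Step 5 — Magnitude: |H| = 0.2716 (-11.3 dB); phase: φ = -74.2°.

|H| = 0.2716 (-11.3 dB), φ = -74.2°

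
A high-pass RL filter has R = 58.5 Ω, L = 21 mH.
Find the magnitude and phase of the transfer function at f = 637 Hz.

Step 1 — Angular frequency: ω = 2π·637 = 4002 rad/s.
Step 2 — Transfer function: H(jω) = jωL/(R + jωL).
Step 3 — Numerator jωL = j·84.05; denominator R + jωL = 58.5 + j84.05.
Step 4 — H = 0.6737 + j0.4689.
Step 5 — Magnitude: |H| = 0.8208 (-1.7 dB); phase: φ = 34.8°.

|H| = 0.8208 (-1.7 dB), φ = 34.8°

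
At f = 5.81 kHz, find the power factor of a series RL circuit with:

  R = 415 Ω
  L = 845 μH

Step 1 — Angular frequency: ω = 2π·f = 2π·5810 = 3.651e+04 rad/s.
Step 2 — Component impedances:
  R: Z = R = 415 Ω
  L: Z = jωL = j·3.651e+04·0.000845 = 0 + j30.85 Ω
Step 3 — Series combination: Z_total = R + L = 415 + j30.85 Ω = 416.1∠4.3° Ω.
Step 4 — Power factor: PF = cos(φ) = Re(Z)/|Z| = 415/416.145 = 0.9972.
Step 5 — Type: Im(Z) = 30.85 ⇒ lagging (phase φ = 4.3°).

PF = 0.9972 (lagging, φ = 4.3°)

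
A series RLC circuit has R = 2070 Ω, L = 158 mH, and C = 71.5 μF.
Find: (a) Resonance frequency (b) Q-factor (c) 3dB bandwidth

Step 1 — Resonance condition Im(Z)=0 gives ω₀ = 1/√(LC).
Step 2 — ω₀ = 1/√(0.158·7.15e-05) = 297.5 rad/s.
Step 3 — f₀ = ω₀/(2π) = 47.35 Hz.
Step 4 — Series Q: Q = ω₀L/R = 297.5·0.158/2070 = 0.02271.
Step 5 — 3dB bandwidth: Δω = ω₀/Q = 1.31e+04 rad/s; BW = Δω/(2π) = 2085 Hz.

(a) f₀ = 47.35 Hz  (b) Q = 0.02271  (c) BW = 2085 Hz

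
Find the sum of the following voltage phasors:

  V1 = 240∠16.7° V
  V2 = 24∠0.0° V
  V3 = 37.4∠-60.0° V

Step 1 — Convert each phasor to rectangular form:
  V1 = 240·(cos(16.7°) + j·sin(16.7°)) = 229.9 + j68.97 V
  V2 = 24·(cos(0.0°) + j·sin(0.0°)) = 24 V
  V3 = 37.4·(cos(-60.0°) + j·sin(-60.0°)) = 18.7 - j32.39 V
Step 2 — Sum components: V_total = 272.6 + j36.58 V.
Step 3 — Convert to polar: |V_total| = 275 V, ∠V_total = 7.6°.

V_total = 275∠7.6° V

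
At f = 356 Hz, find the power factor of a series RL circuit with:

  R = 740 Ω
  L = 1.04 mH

Step 1 — Angular frequency: ω = 2π·f = 2π·356 = 2237 rad/s.
Step 2 — Component impedances:
  R: Z = R = 740 Ω
  L: Z = jωL = j·2237·0.00104 = 0 + j2.326 Ω
Step 3 — Series combination: Z_total = R + L = 740 + j2.326 Ω = 740∠0.2° Ω.
Step 4 — Power factor: PF = cos(φ) = Re(Z)/|Z| = 740/740 = 1.
Step 5 — Type: Im(Z) = 2.326 ⇒ lagging (phase φ = 0.2°).

PF = 1 (lagging, φ = 0.2°)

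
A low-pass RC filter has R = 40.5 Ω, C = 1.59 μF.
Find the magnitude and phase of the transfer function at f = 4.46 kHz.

Step 1 — Angular frequency: ω = 2π·4460 = 2.802e+04 rad/s.
Step 2 — Transfer function: H(jω) = 1/(1 + jωRC).
Step 3 — Denominator: 1 + jωRC = 1 + j·2.802e+04·40.5·1.59e-06 = 1 + j1.805.
Step 4 — H = 0.2349 - j0.424.
Step 5 — Magnitude: |H| = 0.4847 (-6.3 dB); phase: φ = -61.0°.

|H| = 0.4847 (-6.3 dB), φ = -61.0°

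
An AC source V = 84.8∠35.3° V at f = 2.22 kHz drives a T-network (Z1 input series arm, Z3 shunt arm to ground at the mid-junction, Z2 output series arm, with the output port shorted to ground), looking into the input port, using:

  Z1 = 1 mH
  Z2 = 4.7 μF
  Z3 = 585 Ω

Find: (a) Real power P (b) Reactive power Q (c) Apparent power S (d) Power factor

Step 1 — Angular frequency: ω = 2π·f = 2π·2220 = 1.395e+04 rad/s.
Step 2 — Component impedances:
  Z1: Z = jωL = j·1.395e+04·0.001 = 0 + j13.95 Ω
  Z2: Z = 1/(jωC) = -j/(ω·C) = 0 - j15.25 Ω
  Z3: Z = R = 585 Ω
Step 3 — With the output port shorted to ground, the output series arm Z2 runs from the junction to ground; the shunt arm Z3 also runs from the junction to ground. They appear in parallel: Z3 || Z2 = 0.3975 - j15.24 Ω.
Step 4 — Series with input arm Z1: Z_in = Z1 + (Z3 || Z2) = 0.3975 - j1.294 Ω = 1.354∠-72.9° Ω.
Step 5 — Source phasor: V = 84.8∠35.3° V = 69.21 + j49 V.
Step 6 — Current: I = V / Z = -19.59 + j59.48 A = 62.62∠108.2° A.
Step 7 — Complex power: S = V·I* = 1559 - j5077 VA.
Step 8 — Real power: P = Re(S) = 1559 W.
Step 9 — Reactive power: Q = Im(S) = -5077 VAR.
Step 10 — Apparent power: |S| = 5311 VA.
Step 11 — Power factor: PF = P/|S| = 0.2935 (leading).

(a) P = 1559 W  (b) Q = -5077 VAR  (c) S = 5311 VA  (d) PF = 0.2935 (leading)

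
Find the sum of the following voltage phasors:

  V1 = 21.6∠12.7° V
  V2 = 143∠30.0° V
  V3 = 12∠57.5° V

Step 1 — Convert each phasor to rectangular form:
  V1 = 21.6·(cos(12.7°) + j·sin(12.7°)) = 21.07 + j4.749 V
  V2 = 143·(cos(30.0°) + j·sin(30.0°)) = 123.8 + j71.5 V
  V3 = 12·(cos(57.5°) + j·sin(57.5°)) = 6.448 + j10.12 V
Step 2 — Sum components: V_total = 151.4 + j86.37 V.
Step 3 — Convert to polar: |V_total| = 174.3 V, ∠V_total = 29.7°.

V_total = 174.3∠29.7° V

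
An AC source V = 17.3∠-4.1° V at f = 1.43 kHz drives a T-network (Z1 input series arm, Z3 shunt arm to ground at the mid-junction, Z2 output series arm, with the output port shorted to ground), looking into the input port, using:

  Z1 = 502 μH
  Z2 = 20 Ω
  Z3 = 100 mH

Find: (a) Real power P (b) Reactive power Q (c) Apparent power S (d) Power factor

Step 1 — Angular frequency: ω = 2π·f = 2π·1430 = 8985 rad/s.
Step 2 — Component impedances:
  Z1: Z = jωL = j·8985·0.000502 = 0 + j4.51 Ω
  Z2: Z = R = 20 Ω
  Z3: Z = jωL = j·8985·0.1 = 0 + j898.5 Ω
Step 3 — With the output port shorted to ground, the output series arm Z2 runs from the junction to ground; the shunt arm Z3 also runs from the junction to ground. They appear in parallel: Z3 || Z2 = 19.99 + j0.445 Ω.
Step 4 — Series with input arm Z1: Z_in = Z1 + (Z3 || Z2) = 19.99 + j4.955 Ω = 20.6∠13.9° Ω.
Step 5 — Source phasor: V = 17.3∠-4.1° V = 17.26 - j1.237 V.
Step 6 — Current: I = V / Z = 0.7988 - j0.2599 A = 0.84∠-18.0° A.
Step 7 — Complex power: S = V·I* = 14.11 + j3.497 VA.
Step 8 — Real power: P = Re(S) = 14.11 W.
Step 9 — Reactive power: Q = Im(S) = 3.497 VAR.
Step 10 — Apparent power: |S| = 14.53 VA.
Step 11 — Power factor: PF = P/|S| = 0.9706 (lagging).

(a) P = 14.11 W  (b) Q = 3.497 VAR  (c) S = 14.53 VA  (d) PF = 0.9706 (lagging)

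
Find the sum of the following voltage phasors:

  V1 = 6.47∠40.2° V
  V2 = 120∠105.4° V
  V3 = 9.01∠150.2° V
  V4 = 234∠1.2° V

Step 1 — Convert each phasor to rectangular form:
  V1 = 6.47·(cos(40.2°) + j·sin(40.2°)) = 4.942 + j4.176 V
  V2 = 120·(cos(105.4°) + j·sin(105.4°)) = -31.87 + j115.7 V
  V3 = 9.01·(cos(150.2°) + j·sin(150.2°)) = -7.819 + j4.478 V
  V4 = 234·(cos(1.2°) + j·sin(1.2°)) = 233.9 + j4.901 V
Step 2 — Sum components: V_total = 199.2 + j129.2 V.
Step 3 — Convert to polar: |V_total| = 237.5 V, ∠V_total = 33.0°.

V_total = 237.5∠33.0° V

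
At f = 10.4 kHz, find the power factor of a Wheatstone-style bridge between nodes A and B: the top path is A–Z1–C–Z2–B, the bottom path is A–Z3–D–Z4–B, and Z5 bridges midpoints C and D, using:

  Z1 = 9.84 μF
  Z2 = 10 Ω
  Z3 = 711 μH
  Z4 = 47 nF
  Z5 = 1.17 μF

Step 1 — Angular frequency: ω = 2π·f = 2π·1.04e+04 = 6.535e+04 rad/s.
Step 2 — Component impedances:
  Z1: Z = 1/(jωC) = -j/(ω·C) = 0 - j1.555 Ω
  Z2: Z = R = 10 Ω
  Z3: Z = jωL = j·6.535e+04·0.000711 = 0 + j46.46 Ω
  Z4: Z = 1/(jωC) = -j/(ω·C) = 0 - j325.6 Ω
  Z5: Z = 1/(jωC) = -j/(ω·C) = 0 - j13.08 Ω
Step 3 — Bridge requires nodal analysis (the Z5 bridge couples midpoints C and D, so the two paths cannot be reduced to a simple series/parallel combination). Setting node B to ground and injecting 1 A at node A, the 3-node admittance system at A, C, D solves to V_A = Z_AB = 10.03 - j1.922 Ω = 10.21∠-10.8° Ω.
Step 4 — Power factor: PF = cos(φ) = Re(Z)/|Z| = 10.0287/10.2111 = 0.9821.
Step 5 — Type: Im(Z) = -1.922 ⇒ leading (phase φ = -10.8°).

PF = 0.9821 (leading, φ = -10.8°)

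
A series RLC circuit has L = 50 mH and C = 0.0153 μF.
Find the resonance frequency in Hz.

Step 1 — Resonance condition Im(Z)=0 gives ω₀ = 1/√(LC).
Step 2 — ω₀ = 1/√(0.05·1.53e-08) = 3.616e+04 rad/s.
Step 3 — f₀ = ω₀/(2π) = 5754 Hz.

f₀ = 5754 Hz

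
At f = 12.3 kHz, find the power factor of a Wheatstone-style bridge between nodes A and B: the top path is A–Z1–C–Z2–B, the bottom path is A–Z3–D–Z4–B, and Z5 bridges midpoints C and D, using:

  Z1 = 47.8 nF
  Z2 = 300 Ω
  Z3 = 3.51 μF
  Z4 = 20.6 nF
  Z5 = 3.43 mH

Step 1 — Angular frequency: ω = 2π·f = 2π·1.23e+04 = 7.728e+04 rad/s.
Step 2 — Component impedances:
  Z1: Z = 1/(jωC) = -j/(ω·C) = 0 - j270.7 Ω
  Z2: Z = R = 300 Ω
  Z3: Z = 1/(jωC) = -j/(ω·C) = 0 - j3.686 Ω
  Z4: Z = 1/(jωC) = -j/(ω·C) = 0 - j628.1 Ω
  Z5: Z = jωL = j·7.728e+04·0.00343 = 0 + j265.1 Ω
Step 3 — Bridge requires nodal analysis (the Z5 bridge couples midpoints C and D, so the two paths cannot be reduced to a simple series/parallel combination). Setting node B to ground and injecting 1 A at node A, the 3-node admittance system at A, C, D solves to V_A = Z_AB = 1.586 - j668.3 Ω = 668.4∠-89.9° Ω.
Step 4 — Power factor: PF = cos(φ) = Re(Z)/|Z| = 1.5856/668.35 = 0.002372.
Step 5 — Type: Im(Z) = -668.3 ⇒ leading (phase φ = -89.9°).

PF = 0.002372 (leading, φ = -89.9°)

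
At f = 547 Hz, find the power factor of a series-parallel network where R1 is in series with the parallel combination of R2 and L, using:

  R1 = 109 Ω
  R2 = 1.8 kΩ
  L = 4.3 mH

Step 1 — Angular frequency: ω = 2π·f = 2π·547 = 3437 rad/s.
Step 2 — Component impedances:
  R1: Z = R = 109 Ω
  R2: Z = R = 1800 Ω
  L: Z = jωL = j·3437·0.0043 = 0 + j14.78 Ω
Step 3 — Parallel branch: R2 || L = 1/(1/R2 + 1/L) = 0.1213 + j14.78 Ω.
Step 4 — Series with R1: Z_total = R1 + (R2 || L) = 109.1 + j14.78 Ω = 110.1∠7.7° Ω.
Step 5 — Power factor: PF = cos(φ) = Re(Z)/|Z| = 109.121/110.117 = 0.991.
Step 6 — Type: Im(Z) = 14.78 ⇒ lagging (phase φ = 7.7°).

PF = 0.991 (lagging, φ = 7.7°)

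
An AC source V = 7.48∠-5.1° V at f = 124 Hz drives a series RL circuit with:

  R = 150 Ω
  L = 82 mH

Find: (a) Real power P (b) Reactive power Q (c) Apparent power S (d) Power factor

Step 1 — Angular frequency: ω = 2π·f = 2π·124 = 779.1 rad/s.
Step 2 — Component impedances:
  R: Z = R = 150 Ω
  L: Z = jωL = j·779.1·0.082 = 0 + j63.89 Ω
Step 3 — Series combination: Z_total = R + L = 150 + j63.89 Ω = 163∠23.1° Ω.
Step 4 — Source phasor: V = 7.48∠-5.1° V = 7.45 - j0.6649 V.
Step 5 — Current: I = V / Z = 0.04044 - j0.02166 A = 0.04588∠-28.2° A.
Step 6 — Complex power: S = V·I* = 0.3157 + j0.1345 VA.
Step 7 — Real power: P = Re(S) = 0.3157 W.
Step 8 — Reactive power: Q = Im(S) = 0.1345 VAR.
Step 9 — Apparent power: |S| = 0.3432 VA.
Step 10 — Power factor: PF = P/|S| = 0.92 (lagging).

(a) P = 0.3157 W  (b) Q = 0.1345 VAR  (c) S = 0.3432 VA  (d) PF = 0.92 (lagging)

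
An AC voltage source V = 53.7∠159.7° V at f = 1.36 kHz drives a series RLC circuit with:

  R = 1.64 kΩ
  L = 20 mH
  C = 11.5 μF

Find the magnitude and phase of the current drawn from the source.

Step 1 — Angular frequency: ω = 2π·f = 2π·1360 = 8545 rad/s.
Step 2 — Component impedances:
  R: Z = R = 1640 Ω
  L: Z = jωL = j·8545·0.02 = 0 + j170.9 Ω
  C: Z = 1/(jωC) = -j/(ω·C) = 0 - j10.18 Ω
Step 3 — Series combination: Z_total = R + L + C = 1640 + j160.7 Ω = 1648∠5.6° Ω.
Step 4 — Source phasor: V = 53.7∠159.7° V = -50.36 + j18.63 V.
Step 5 — Ohm's law: I = V / Z_total = (-50.36 + j18.63) / (1640 + j160.7) = -0.02932 + j0.01423 A.
Step 6 — Convert to polar: |I| = 0.03259 A, ∠I = 154.1°.

I = 0.03259∠154.1° A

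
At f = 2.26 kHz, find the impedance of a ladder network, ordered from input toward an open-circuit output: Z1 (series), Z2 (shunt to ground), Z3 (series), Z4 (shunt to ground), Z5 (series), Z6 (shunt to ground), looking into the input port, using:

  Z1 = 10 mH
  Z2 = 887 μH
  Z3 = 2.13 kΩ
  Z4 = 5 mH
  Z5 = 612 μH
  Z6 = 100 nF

Step 1 — Angular frequency: ω = 2π·f = 2π·2260 = 1.42e+04 rad/s.
Step 2 — Component impedances:
  Z1: Z = jωL = j·1.42e+04·0.01 = 0 + j142 Ω
  Z2: Z = jωL = j·1.42e+04·0.000887 = 0 + j12.6 Ω
  Z3: Z = R = 2130 Ω
  Z4: Z = jωL = j·1.42e+04·0.005 = 0 + j71 Ω
  Z5: Z = jωL = j·1.42e+04·0.000612 = 0 + j8.69 Ω
  Z6: Z = 1/(jωC) = -j/(ω·C) = 0 - j704.2 Ω
Step 3 — Ladder network (open output): work backward from the far end, alternating series and parallel combinations. Z_in = 0.07434 + j154.6 Ω = 154.6∠90.0° Ω.

Z = 0.07434 + j154.6 Ω = 154.6∠90.0° Ω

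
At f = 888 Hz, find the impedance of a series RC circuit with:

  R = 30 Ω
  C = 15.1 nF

Step 1 — Angular frequency: ω = 2π·f = 2π·888 = 5579 rad/s.
Step 2 — Component impedances:
  R: Z = R = 30 Ω
  C: Z = 1/(jωC) = -j/(ω·C) = 0 - j1.187e+04 Ω
Step 3 — Series combination: Z_total = R + C = 30 - j1.187e+04 Ω = 1.187e+04∠-89.9° Ω.

Z = 30 - j1.187e+04 Ω = 1.187e+04∠-89.9° Ω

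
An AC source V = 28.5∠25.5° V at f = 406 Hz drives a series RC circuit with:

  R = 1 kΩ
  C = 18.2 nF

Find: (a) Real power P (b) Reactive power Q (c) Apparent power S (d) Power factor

Step 1 — Angular frequency: ω = 2π·f = 2π·406 = 2551 rad/s.
Step 2 — Component impedances:
  R: Z = R = 1000 Ω
  C: Z = 1/(jωC) = -j/(ω·C) = 0 - j2.154e+04 Ω
Step 3 — Series combination: Z_total = R + C = 1000 - j2.154e+04 Ω = 2.156e+04∠-87.3° Ω.
Step 4 — Source phasor: V = 28.5∠25.5° V = 25.72 + j12.27 V.
Step 5 — Current: I = V / Z = -0.0005131 + j0.001218 A = 0.001322∠112.8° A.
Step 6 — Complex power: S = V·I* = 0.001747 - j0.03763 VA.
Step 7 — Real power: P = Re(S) = 0.001747 W.
Step 8 — Reactive power: Q = Im(S) = -0.03763 VAR.
Step 9 — Apparent power: |S| = 0.03767 VA.
Step 10 — Power factor: PF = P/|S| = 0.04638 (leading).

(a) P = 0.001747 W  (b) Q = -0.03763 VAR  (c) S = 0.03767 VA  (d) PF = 0.04638 (leading)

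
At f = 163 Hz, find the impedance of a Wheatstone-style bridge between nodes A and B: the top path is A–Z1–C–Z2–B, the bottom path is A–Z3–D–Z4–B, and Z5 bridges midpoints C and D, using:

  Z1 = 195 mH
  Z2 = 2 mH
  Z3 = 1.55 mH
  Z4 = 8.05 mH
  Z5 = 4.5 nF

Step 1 — Angular frequency: ω = 2π·f = 2π·163 = 1024 rad/s.
Step 2 — Component impedances:
  Z1: Z = jωL = j·1024·0.195 = 0 + j199.7 Ω
  Z2: Z = jωL = j·1024·0.002 = 0 + j2.048 Ω
  Z3: Z = jωL = j·1024·0.00155 = 0 + j1.587 Ω
  Z4: Z = jωL = j·1024·0.00805 = 0 + j8.244 Ω
  Z5: Z = 1/(jωC) = -j/(ω·C) = 0 - j2.17e+05 Ω
Step 3 — Bridge requires nodal analysis (the Z5 bridge couples midpoints C and D, so the two paths cannot be reduced to a simple series/parallel combination). Setting node B to ground and injecting 1 A at node A, the 3-node admittance system at A, C, D solves to V_A = Z_AB = 0 + j9.375 Ω = 9.375∠90.0° Ω.

Z = 0 + j9.375 Ω = 9.375∠90.0° Ω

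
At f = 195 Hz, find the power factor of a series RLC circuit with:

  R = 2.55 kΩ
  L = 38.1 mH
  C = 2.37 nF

Step 1 — Angular frequency: ω = 2π·f = 2π·195 = 1225 rad/s.
Step 2 — Component impedances:
  R: Z = R = 2550 Ω
  L: Z = jωL = j·1225·0.0381 = 0 + j46.68 Ω
  C: Z = 1/(jωC) = -j/(ω·C) = 0 - j3.444e+05 Ω
Step 3 — Series combination: Z_total = R + L + C = 2550 - j3.443e+05 Ω = 3.443e+05∠-89.6° Ω.
Step 4 — Power factor: PF = cos(φ) = Re(Z)/|Z| = 2550/3.4434e+05 = 0.007405.
Step 5 — Type: Im(Z) = -3.443e+05 ⇒ leading (phase φ = -89.6°).

PF = 0.007405 (leading, φ = -89.6°)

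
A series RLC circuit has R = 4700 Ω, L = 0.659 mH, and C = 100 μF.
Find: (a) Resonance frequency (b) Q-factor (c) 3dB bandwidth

Step 1 — Resonance condition Im(Z)=0 gives ω₀ = 1/√(LC).
Step 2 — ω₀ = 1/√(0.000659·0.0001) = 3895 rad/s.
Step 3 — f₀ = ω₀/(2π) = 620 Hz.
Step 4 — Series Q: Q = ω₀L/R = 3895·0.000659/4700 = 0.0005462.
Step 5 — 3dB bandwidth: Δω = ω₀/Q = 7.132e+06 rad/s; BW = Δω/(2π) = 1.135e+06 Hz.

(a) f₀ = 620 Hz  (b) Q = 0.0005462  (c) BW = 1.135e+06 Hz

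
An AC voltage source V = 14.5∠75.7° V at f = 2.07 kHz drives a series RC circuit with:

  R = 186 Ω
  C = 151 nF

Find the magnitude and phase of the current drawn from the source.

Step 1 — Angular frequency: ω = 2π·f = 2π·2070 = 1.301e+04 rad/s.
Step 2 — Component impedances:
  R: Z = R = 186 Ω
  C: Z = 1/(jωC) = -j/(ω·C) = 0 - j509.2 Ω
Step 3 — Series combination: Z_total = R + C = 186 - j509.2 Ω = 542.1∠-69.9° Ω.
Step 4 — Source phasor: V = 14.5∠75.7° V = 3.581 + j14.05 V.
Step 5 — Ohm's law: I = V / Z_total = (3.581 + j14.05) / (186 - j509.2) = -0.02208 + j0.0151 A.
Step 6 — Convert to polar: |I| = 0.02675 A, ∠I = 145.6°.

I = 0.02675∠145.6° A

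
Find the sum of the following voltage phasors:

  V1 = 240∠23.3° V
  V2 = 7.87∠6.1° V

Step 1 — Convert each phasor to rectangular form:
  V1 = 240·(cos(23.3°) + j·sin(23.3°)) = 220.4 + j94.93 V
  V2 = 7.87·(cos(6.1°) + j·sin(6.1°)) = 7.825 + j0.8363 V
Step 2 — Sum components: V_total = 228.3 + j95.77 V.
Step 3 — Convert to polar: |V_total| = 247.5 V, ∠V_total = 22.8°.

V_total = 247.5∠22.8° V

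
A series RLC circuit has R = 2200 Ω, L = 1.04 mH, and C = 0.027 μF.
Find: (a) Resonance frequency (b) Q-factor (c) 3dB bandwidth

Step 1 — Resonance condition Im(Z)=0 gives ω₀ = 1/√(LC).
Step 2 — ω₀ = 1/√(0.00104·2.7e-08) = 1.887e+05 rad/s.
Step 3 — f₀ = ω₀/(2π) = 3.003e+04 Hz.
Step 4 — Series Q: Q = ω₀L/R = 1.887e+05·0.00104/2200 = 0.08921.
Step 5 — 3dB bandwidth: Δω = ω₀/Q = 2.115e+06 rad/s; BW = Δω/(2π) = 3.367e+05 Hz.

(a) f₀ = 3.003e+04 Hz  (b) Q = 0.08921  (c) BW = 3.367e+05 Hz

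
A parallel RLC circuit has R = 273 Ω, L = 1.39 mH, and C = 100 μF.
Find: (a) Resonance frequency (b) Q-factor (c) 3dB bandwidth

Step 1 — Resonance: ω₀ = 1/√(LC) = 1/√(0.00139·0.0001) = 2682 rad/s.
Step 2 — f₀ = ω₀/(2π) = 426.9 Hz.
Step 3 — Parallel Q: Q = R/(ω₀L) = 273/(2682·0.00139) = 73.22.
Step 4 — Bandwidth: Δω = ω₀/Q = 36.63 rad/s; BW = Δω/(2π) = 5.83 Hz.

(a) f₀ = 426.9 Hz  (b) Q = 73.22  (c) BW = 5.83 Hz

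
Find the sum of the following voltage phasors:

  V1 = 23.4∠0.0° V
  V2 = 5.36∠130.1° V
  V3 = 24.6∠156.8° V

Step 1 — Convert each phasor to rectangular form:
  V1 = 23.4·(cos(0.0°) + j·sin(0.0°)) = 23.4 V
  V2 = 5.36·(cos(130.1°) + j·sin(130.1°)) = -3.453 + j4.1 V
  V3 = 24.6·(cos(156.8°) + j·sin(156.8°)) = -22.61 + j9.691 V
Step 2 — Sum components: V_total = -2.663 + j13.79 V.
Step 3 — Convert to polar: |V_total| = 14.05 V, ∠V_total = 100.9°.

V_total = 14.05∠100.9° V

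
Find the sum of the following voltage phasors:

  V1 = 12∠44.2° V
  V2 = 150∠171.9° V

Step 1 — Convert each phasor to rectangular form:
  V1 = 12·(cos(44.2°) + j·sin(44.2°)) = 8.603 + j8.366 V
  V2 = 150·(cos(171.9°) + j·sin(171.9°)) = -148.5 + j21.14 V
Step 2 — Sum components: V_total = -139.9 + j29.5 V.
Step 3 — Convert to polar: |V_total| = 143 V, ∠V_total = 168.1°.

V_total = 143∠168.1° V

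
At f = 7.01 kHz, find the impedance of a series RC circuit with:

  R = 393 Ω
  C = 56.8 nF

Step 1 — Angular frequency: ω = 2π·f = 2π·7010 = 4.405e+04 rad/s.
Step 2 — Component impedances:
  R: Z = R = 393 Ω
  C: Z = 1/(jωC) = -j/(ω·C) = 0 - j399.7 Ω
Step 3 — Series combination: Z_total = R + C = 393 - j399.7 Ω = 560.6∠-45.5° Ω.

Z = 393 - j399.7 Ω = 560.6∠-45.5° Ω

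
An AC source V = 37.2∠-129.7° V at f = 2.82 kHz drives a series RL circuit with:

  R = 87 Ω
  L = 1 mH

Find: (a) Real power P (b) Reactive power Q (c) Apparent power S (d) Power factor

Step 1 — Angular frequency: ω = 2π·f = 2π·2820 = 1.772e+04 rad/s.
Step 2 — Component impedances:
  R: Z = R = 87 Ω
  L: Z = jωL = j·1.772e+04·0.001 = 0 + j17.72 Ω
Step 3 — Series combination: Z_total = R + L = 87 + j17.72 Ω = 88.79∠11.5° Ω.
Step 4 — Source phasor: V = 37.2∠-129.7° V = -23.76 - j28.62 V.
Step 5 — Current: I = V / Z = -0.3266 - j0.2625 A = 0.419∠-141.2° A.
Step 6 — Complex power: S = V·I* = 15.27 + j3.11 VA.
Step 7 — Real power: P = Re(S) = 15.27 W.
Step 8 — Reactive power: Q = Im(S) = 3.11 VAR.
Step 9 — Apparent power: |S| = 15.59 VA.
Step 10 — Power factor: PF = P/|S| = 0.9799 (lagging).

(a) P = 15.27 W  (b) Q = 3.11 VAR  (c) S = 15.59 VA  (d) PF = 0.9799 (lagging)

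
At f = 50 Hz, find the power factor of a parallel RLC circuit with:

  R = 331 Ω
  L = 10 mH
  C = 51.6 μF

Step 1 — Angular frequency: ω = 2π·f = 2π·50 = 314.2 rad/s.
Step 2 — Component impedances:
  R: Z = R = 331 Ω
  L: Z = jωL = j·314.2·0.01 = 0 + j3.142 Ω
  C: Z = 1/(jωC) = -j/(ω·C) = 0 - j61.69 Ω
Step 3 — Parallel combination: 1/Z_total = 1/R + 1/L + 1/C; Z_total = 0.0331 + j3.31 Ω = 3.31∠89.4° Ω.
Step 4 — Power factor: PF = cos(φ) = Re(Z)/|Z| = 0.0331/3.31 = 0.01.
Step 5 — Type: Im(Z) = 3.31 ⇒ lagging (phase φ = 89.4°).

PF = 0.01 (lagging, φ = 89.4°)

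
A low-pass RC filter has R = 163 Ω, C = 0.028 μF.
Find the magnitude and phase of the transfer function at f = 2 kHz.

Step 1 — Angular frequency: ω = 2π·2000 = 1.257e+04 rad/s.
Step 2 — Transfer function: H(jω) = 1/(1 + jωRC).
Step 3 — Denominator: 1 + jωRC = 1 + j·1.257e+04·163·2.8e-08 = 1 + j0.05735.
Step 4 — H = 0.9967 - j0.05716.
Step 5 — Magnitude: |H| = 0.9984 (-0.0 dB); phase: φ = -3.3°.

|H| = 0.9984 (-0.0 dB), φ = -3.3°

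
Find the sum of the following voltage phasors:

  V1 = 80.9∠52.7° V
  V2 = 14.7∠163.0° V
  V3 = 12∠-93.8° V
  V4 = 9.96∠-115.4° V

Step 1 — Convert each phasor to rectangular form:
  V1 = 80.9·(cos(52.7°) + j·sin(52.7°)) = 49.02 + j64.35 V
  V2 = 14.7·(cos(163.0°) + j·sin(163.0°)) = -14.06 + j4.298 V
  V3 = 12·(cos(-93.8°) + j·sin(-93.8°)) = -0.7953 - j11.97 V
  V4 = 9.96·(cos(-115.4°) + j·sin(-115.4°)) = -4.272 - j8.997 V
Step 2 — Sum components: V_total = 29.9 + j47.68 V.
Step 3 — Convert to polar: |V_total| = 56.28 V, ∠V_total = 57.9°.

V_total = 56.28∠57.9° V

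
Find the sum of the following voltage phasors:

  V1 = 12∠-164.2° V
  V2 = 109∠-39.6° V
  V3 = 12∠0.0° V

Step 1 — Convert each phasor to rectangular form:
  V1 = 12·(cos(-164.2°) + j·sin(-164.2°)) = -11.55 - j3.267 V
  V2 = 109·(cos(-39.6°) + j·sin(-39.6°)) = 83.99 - j69.48 V
  V3 = 12·(cos(0.0°) + j·sin(0.0°)) = 12 V
Step 2 — Sum components: V_total = 84.44 - j72.75 V.
Step 3 — Convert to polar: |V_total| = 111.5 V, ∠V_total = -40.7°.

V_total = 111.5∠-40.7° V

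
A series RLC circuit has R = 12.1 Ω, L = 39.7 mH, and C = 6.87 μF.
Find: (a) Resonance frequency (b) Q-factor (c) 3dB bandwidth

Step 1 — Resonance: ω₀ = 1/√(LC) = 1/√(0.0397·6.87e-06) = 1915 rad/s.
Step 2 — f₀ = ω₀/(2π) = 304.8 Hz.
Step 3 — Series Q: Q = ω₀L/R = 1915·0.0397/12.1 = 6.282.
Step 4 — Bandwidth: Δω = ω₀/Q = 304.8 rad/s; BW = Δω/(2π) = 48.51 Hz.

(a) f₀ = 304.8 Hz  (b) Q = 6.282  (c) BW = 48.51 Hz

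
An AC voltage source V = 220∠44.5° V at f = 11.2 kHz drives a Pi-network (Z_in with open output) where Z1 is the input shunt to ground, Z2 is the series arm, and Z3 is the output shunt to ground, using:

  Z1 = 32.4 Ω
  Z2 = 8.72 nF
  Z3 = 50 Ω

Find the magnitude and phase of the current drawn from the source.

Step 1 — Angular frequency: ω = 2π·f = 2π·1.12e+04 = 7.037e+04 rad/s.
Step 2 — Component impedances:
  Z1: Z = R = 32.4 Ω
  Z2: Z = 1/(jωC) = -j/(ω·C) = 0 - j1630 Ω
  Z3: Z = R = 50 Ω
Step 3 — With open output, the series arm Z2 and the output shunt Z3 appear in series to ground: Z2 + Z3 = 50 - j1630 Ω.
Step 4 — Parallel with input shunt Z1: Z_in = Z1 || (Z2 + Z3) = 32.37 - j0.6425 Ω = 32.37∠-1.1° Ω.
Step 5 — Source phasor: V = 220∠44.5° V = 156.9 + j154.2 V.
Step 6 — Ohm's law: I = V / Z_total = (156.9 + j154.2) / (32.37 - j0.6425) = 4.751 + j4.858 A.
Step 7 — Convert to polar: |I| = 6.796 A, ∠I = 45.6°.

I = 6.796∠45.6° A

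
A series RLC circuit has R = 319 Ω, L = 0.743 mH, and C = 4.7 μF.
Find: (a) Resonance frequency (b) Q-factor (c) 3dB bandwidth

Step 1 — Resonance: ω₀ = 1/√(LC) = 1/√(0.000743·4.7e-06) = 1.692e+04 rad/s.
Step 2 — f₀ = ω₀/(2π) = 2693 Hz.
Step 3 — Series Q: Q = ω₀L/R = 1.692e+04·0.000743/319 = 0.03941.
Step 4 — Bandwidth: Δω = ω₀/Q = 4.293e+05 rad/s; BW = Δω/(2π) = 6.833e+04 Hz.

(a) f₀ = 2693 Hz  (b) Q = 0.03941  (c) BW = 6.833e+04 Hz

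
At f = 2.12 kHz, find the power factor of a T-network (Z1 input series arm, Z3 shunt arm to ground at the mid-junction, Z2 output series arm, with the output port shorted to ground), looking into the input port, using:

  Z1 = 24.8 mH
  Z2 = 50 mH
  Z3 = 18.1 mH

Step 1 — Angular frequency: ω = 2π·f = 2π·2120 = 1.332e+04 rad/s.
Step 2 — Component impedances:
  Z1: Z = jωL = j·1.332e+04·0.0248 = 0 + j330.3 Ω
  Z2: Z = jωL = j·1.332e+04·0.05 = 0 + j666 Ω
  Z3: Z = jωL = j·1.332e+04·0.0181 = 0 + j241.1 Ω
Step 3 — With the output port shorted to ground, the output series arm Z2 runs from the junction to ground; the shunt arm Z3 also runs from the junction to ground. They appear in parallel: Z3 || Z2 = 0 + j177 Ω.
Step 4 — Series with input arm Z1: Z_in = Z1 + (Z3 || Z2) = 0 + j507.4 Ω = 507.4∠90.0° Ω.
Step 5 — Power factor: PF = cos(φ) = Re(Z)/|Z| = 0/507.4 = 0.
Step 6 — Type: Im(Z) = 507.4 ⇒ lagging (phase φ = 90.0°).

PF = 0 (lagging, φ = 90.0°)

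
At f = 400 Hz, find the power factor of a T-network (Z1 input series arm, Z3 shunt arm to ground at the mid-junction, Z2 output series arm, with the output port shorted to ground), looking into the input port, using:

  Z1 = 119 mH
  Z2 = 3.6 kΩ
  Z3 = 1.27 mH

Step 1 — Angular frequency: ω = 2π·f = 2π·400 = 2513 rad/s.
Step 2 — Component impedances:
  Z1: Z = jωL = j·2513·0.119 = 0 + j299.1 Ω
  Z2: Z = R = 3600 Ω
  Z3: Z = jωL = j·2513·0.00127 = 0 + j3.192 Ω
Step 3 — With the output port shorted to ground, the output series arm Z2 runs from the junction to ground; the shunt arm Z3 also runs from the junction to ground. They appear in parallel: Z3 || Z2 = 0.00283 + j3.192 Ω.
Step 4 — Series with input arm Z1: Z_in = Z1 + (Z3 || Z2) = 0.00283 + j302.3 Ω = 302.3∠90.0° Ω.
Step 5 — Power factor: PF = cos(φ) = Re(Z)/|Z| = 0.00283/302.3 = 9.362e-06.
Step 6 — Type: Im(Z) = 302.3 ⇒ lagging (phase φ = 90.0°).

PF = 9.362e-06 (lagging, φ = 90.0°)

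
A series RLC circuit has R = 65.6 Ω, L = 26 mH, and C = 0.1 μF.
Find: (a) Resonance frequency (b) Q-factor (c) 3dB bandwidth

Step 1 — Resonance: ω₀ = 1/√(LC) = 1/√(0.026·1e-07) = 1.961e+04 rad/s.
Step 2 — f₀ = ω₀/(2π) = 3121 Hz.
Step 3 — Series Q: Q = ω₀L/R = 1.961e+04·0.026/65.6 = 7.773.
Step 4 — Bandwidth: Δω = ω₀/Q = 2523 rad/s; BW = Δω/(2π) = 401.6 Hz.

(a) f₀ = 3121 Hz  (b) Q = 7.773  (c) BW = 401.6 Hz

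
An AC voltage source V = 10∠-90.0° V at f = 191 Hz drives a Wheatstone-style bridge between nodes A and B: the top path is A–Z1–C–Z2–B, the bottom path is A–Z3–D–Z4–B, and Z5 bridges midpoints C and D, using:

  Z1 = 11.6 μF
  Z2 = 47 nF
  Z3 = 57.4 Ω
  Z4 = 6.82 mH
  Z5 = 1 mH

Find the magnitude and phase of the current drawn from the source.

Step 1 — Angular frequency: ω = 2π·f = 2π·191 = 1200 rad/s.
Step 2 — Component impedances:
  Z1: Z = 1/(jωC) = -j/(ω·C) = 0 - j71.83 Ω
  Z2: Z = 1/(jωC) = -j/(ω·C) = 0 - j1.773e+04 Ω
  Z3: Z = R = 57.4 Ω
  Z4: Z = jωL = j·1200·0.00682 = 0 + j8.185 Ω
  Z5: Z = jωL = j·1200·0.001 = 0 + j1.2 Ω
Step 3 — Bridge requires nodal analysis (the Z5 bridge couples midpoints C and D, so the two paths cannot be reduced to a simple series/parallel combination). Setting node B to ground and injecting 1 A at node A, the 3-node admittance system at A, C, D solves to V_A = Z_AB = 34.57 - j19.9 Ω = 39.89∠-29.9° Ω.
Step 4 — Source phasor: V = 10∠-90.0° V = 0 - j10 V.
Step 5 — Ohm's law: I = V / Z_total = (0 - j10) / (34.57 - j19.9) = 0.1251 - j0.2172 A.
Step 6 — Convert to polar: |I| = 0.2507 A, ∠I = -60.1°.

I = 0.2507∠-60.1° A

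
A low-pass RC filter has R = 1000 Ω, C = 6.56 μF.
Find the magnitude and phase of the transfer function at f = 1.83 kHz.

Step 1 — Angular frequency: ω = 2π·1830 = 1.15e+04 rad/s.
Step 2 — Transfer function: H(jω) = 1/(1 + jωRC).
Step 3 — Denominator: 1 + jωRC = 1 + j·1.15e+04·1000·6.56e-06 = 1 + j75.43.
Step 4 — H = 0.0001757 - j0.01326.
Step 5 — Magnitude: |H| = 0.01326 (-37.6 dB); phase: φ = -89.2°.

|H| = 0.01326 (-37.6 dB), φ = -89.2°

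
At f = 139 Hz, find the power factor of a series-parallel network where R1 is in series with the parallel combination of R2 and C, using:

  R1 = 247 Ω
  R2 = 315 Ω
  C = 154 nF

Step 1 — Angular frequency: ω = 2π·f = 2π·139 = 873.4 rad/s.
Step 2 — Component impedances:
  R1: Z = R = 247 Ω
  R2: Z = R = 315 Ω
  C: Z = 1/(jωC) = -j/(ω·C) = 0 - j7435 Ω
Step 3 — Parallel branch: R2 || C = 1/(1/R2 + 1/C) = 314.4 - j13.32 Ω.
Step 4 — Series with R1: Z_total = R1 + (R2 || C) = 561.4 - j13.32 Ω = 561.6∠-1.4° Ω.
Step 5 — Power factor: PF = cos(φ) = Re(Z)/|Z| = 561.44/561.59 = 0.9997.
Step 6 — Type: Im(Z) = -13.32 ⇒ leading (phase φ = -1.4°).

PF = 0.9997 (leading, φ = -1.4°)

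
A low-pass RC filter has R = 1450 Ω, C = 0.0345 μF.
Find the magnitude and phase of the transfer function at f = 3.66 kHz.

Step 1 — Angular frequency: ω = 2π·3660 = 2.3e+04 rad/s.
Step 2 — Transfer function: H(jω) = 1/(1 + jωRC).
Step 3 — Denominator: 1 + jωRC = 1 + j·2.3e+04·1450·3.45e-08 = 1 + j1.15.
Step 4 — H = 0.4304 - j0.4951.
Step 5 — Magnitude: |H| = 0.656 (-3.7 dB); phase: φ = -49.0°.

|H| = 0.656 (-3.7 dB), φ = -49.0°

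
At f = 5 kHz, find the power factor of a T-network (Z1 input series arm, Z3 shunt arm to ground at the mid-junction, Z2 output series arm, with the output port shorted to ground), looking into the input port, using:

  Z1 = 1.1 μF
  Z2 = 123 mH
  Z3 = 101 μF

Step 1 — Angular frequency: ω = 2π·f = 2π·5000 = 3.142e+04 rad/s.
Step 2 — Component impedances:
  Z1: Z = 1/(jωC) = -j/(ω·C) = 0 - j28.94 Ω
  Z2: Z = jωL = j·3.142e+04·0.123 = 0 + j3864 Ω
  Z3: Z = 1/(jωC) = -j/(ω·C) = 0 - j0.3152 Ω
Step 3 — With the output port shorted to ground, the output series arm Z2 runs from the junction to ground; the shunt arm Z3 also runs from the junction to ground. They appear in parallel: Z3 || Z2 = 0 - j0.3152 Ω.
Step 4 — Series with input arm Z1: Z_in = Z1 + (Z3 || Z2) = 0 - j29.25 Ω = 29.25∠-90.0° Ω.
Step 5 — Power factor: PF = cos(φ) = Re(Z)/|Z| = 0/29.25 = 0.
Step 6 — Type: Im(Z) = -29.25 ⇒ leading (phase φ = -90.0°).

PF = 0 (leading, φ = -90.0°)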